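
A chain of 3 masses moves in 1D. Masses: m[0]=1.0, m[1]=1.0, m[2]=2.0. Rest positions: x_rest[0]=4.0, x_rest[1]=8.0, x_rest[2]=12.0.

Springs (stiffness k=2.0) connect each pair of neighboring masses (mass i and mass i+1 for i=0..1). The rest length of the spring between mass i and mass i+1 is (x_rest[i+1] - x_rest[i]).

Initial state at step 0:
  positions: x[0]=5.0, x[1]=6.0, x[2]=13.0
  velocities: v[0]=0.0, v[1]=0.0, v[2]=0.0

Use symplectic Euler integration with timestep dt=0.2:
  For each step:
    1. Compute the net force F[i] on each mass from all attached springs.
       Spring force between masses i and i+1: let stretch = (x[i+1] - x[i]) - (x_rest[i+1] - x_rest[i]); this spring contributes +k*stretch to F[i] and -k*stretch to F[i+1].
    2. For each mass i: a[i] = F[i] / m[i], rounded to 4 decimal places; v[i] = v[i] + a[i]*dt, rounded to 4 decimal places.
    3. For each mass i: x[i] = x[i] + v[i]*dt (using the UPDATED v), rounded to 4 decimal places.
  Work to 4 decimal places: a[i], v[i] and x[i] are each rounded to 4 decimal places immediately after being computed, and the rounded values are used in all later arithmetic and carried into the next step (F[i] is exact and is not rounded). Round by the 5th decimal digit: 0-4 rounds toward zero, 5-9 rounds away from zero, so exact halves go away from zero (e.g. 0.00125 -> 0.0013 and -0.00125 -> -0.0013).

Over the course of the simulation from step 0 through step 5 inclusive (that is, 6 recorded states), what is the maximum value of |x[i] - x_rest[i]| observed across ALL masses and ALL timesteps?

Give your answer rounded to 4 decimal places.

Answer: 2.1141

Derivation:
Step 0: x=[5.0000 6.0000 13.0000] v=[0.0000 0.0000 0.0000]
Step 1: x=[4.7600 6.4800 12.8800] v=[-1.2000 2.4000 -0.6000]
Step 2: x=[4.3376 7.3344 12.6640] v=[-2.1120 4.2720 -1.0800]
Step 3: x=[3.8349 8.3754 12.3948] v=[-2.5133 5.2051 -1.3459]
Step 4: x=[3.3755 9.3747 12.1248] v=[-2.2971 4.9967 -1.3498]
Step 5: x=[3.0760 10.1141 11.9048] v=[-1.4974 3.6971 -1.0998]
Max displacement = 2.1141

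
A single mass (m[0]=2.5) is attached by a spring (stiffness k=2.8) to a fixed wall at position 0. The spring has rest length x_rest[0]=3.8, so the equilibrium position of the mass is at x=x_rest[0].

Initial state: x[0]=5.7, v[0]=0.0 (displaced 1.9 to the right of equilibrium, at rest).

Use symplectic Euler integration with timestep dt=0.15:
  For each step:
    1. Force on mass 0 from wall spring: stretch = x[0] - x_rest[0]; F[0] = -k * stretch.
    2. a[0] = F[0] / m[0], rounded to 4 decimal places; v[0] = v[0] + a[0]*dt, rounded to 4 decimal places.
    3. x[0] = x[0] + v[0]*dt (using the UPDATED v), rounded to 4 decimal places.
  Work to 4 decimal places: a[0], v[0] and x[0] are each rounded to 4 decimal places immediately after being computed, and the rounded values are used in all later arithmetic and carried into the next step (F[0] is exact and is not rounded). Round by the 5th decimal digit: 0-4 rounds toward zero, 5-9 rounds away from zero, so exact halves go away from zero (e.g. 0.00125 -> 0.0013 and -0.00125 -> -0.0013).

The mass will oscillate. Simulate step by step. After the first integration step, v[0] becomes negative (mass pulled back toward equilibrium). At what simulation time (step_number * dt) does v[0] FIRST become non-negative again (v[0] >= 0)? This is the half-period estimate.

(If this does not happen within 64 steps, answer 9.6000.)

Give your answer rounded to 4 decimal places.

Answer: 3.0000

Derivation:
Step 0: x=[5.7000] v=[0.0000]
Step 1: x=[5.6521] v=[-0.3192]
Step 2: x=[5.5575] v=[-0.6304]
Step 3: x=[5.4186] v=[-0.9257]
Step 4: x=[5.2390] v=[-1.1976]
Step 5: x=[5.0231] v=[-1.4394]
Step 6: x=[4.7764] v=[-1.6449]
Step 7: x=[4.5051] v=[-1.8089]
Step 8: x=[4.2160] v=[-1.9274]
Step 9: x=[3.9164] v=[-1.9973]
Step 10: x=[3.6139] v=[-2.0169]
Step 11: x=[3.3161] v=[-1.9856]
Step 12: x=[3.0305] v=[-1.9043]
Step 13: x=[2.7643] v=[-1.7750]
Step 14: x=[2.5242] v=[-1.6010]
Step 15: x=[2.3162] v=[-1.3867]
Step 16: x=[2.1456] v=[-1.1374]
Step 17: x=[2.0167] v=[-0.8595]
Step 18: x=[1.9327] v=[-0.5599]
Step 19: x=[1.8958] v=[-0.2462]
Step 20: x=[1.9069] v=[0.0737]
First v>=0 after going negative at step 20, time=3.0000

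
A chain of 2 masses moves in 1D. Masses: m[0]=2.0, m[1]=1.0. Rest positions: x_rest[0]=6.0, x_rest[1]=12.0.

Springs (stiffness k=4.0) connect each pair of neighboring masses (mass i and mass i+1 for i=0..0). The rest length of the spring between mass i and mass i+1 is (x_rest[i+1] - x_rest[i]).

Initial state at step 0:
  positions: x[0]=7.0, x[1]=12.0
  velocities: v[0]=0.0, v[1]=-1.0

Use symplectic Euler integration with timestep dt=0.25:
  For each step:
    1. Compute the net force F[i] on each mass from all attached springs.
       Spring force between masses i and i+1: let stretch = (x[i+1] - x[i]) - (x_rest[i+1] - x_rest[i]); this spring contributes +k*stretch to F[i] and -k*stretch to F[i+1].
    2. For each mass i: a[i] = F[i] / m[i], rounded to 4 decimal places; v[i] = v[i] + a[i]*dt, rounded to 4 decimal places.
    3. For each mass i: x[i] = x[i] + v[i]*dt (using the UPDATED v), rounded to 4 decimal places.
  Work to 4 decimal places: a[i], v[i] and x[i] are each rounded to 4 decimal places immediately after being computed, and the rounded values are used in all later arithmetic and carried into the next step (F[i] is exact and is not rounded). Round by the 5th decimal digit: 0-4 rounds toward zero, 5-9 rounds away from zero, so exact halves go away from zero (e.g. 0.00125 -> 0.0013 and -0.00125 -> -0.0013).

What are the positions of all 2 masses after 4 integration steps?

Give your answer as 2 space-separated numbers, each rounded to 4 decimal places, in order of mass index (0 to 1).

Answer: 6.0901 12.8198

Derivation:
Step 0: x=[7.0000 12.0000] v=[0.0000 -1.0000]
Step 1: x=[6.8750 12.0000] v=[-0.5000 0.0000]
Step 2: x=[6.6406 12.2188] v=[-0.9375 0.8750]
Step 3: x=[6.3535 12.5430] v=[-1.1484 1.2968]
Step 4: x=[6.0901 12.8198] v=[-1.0537 1.1073]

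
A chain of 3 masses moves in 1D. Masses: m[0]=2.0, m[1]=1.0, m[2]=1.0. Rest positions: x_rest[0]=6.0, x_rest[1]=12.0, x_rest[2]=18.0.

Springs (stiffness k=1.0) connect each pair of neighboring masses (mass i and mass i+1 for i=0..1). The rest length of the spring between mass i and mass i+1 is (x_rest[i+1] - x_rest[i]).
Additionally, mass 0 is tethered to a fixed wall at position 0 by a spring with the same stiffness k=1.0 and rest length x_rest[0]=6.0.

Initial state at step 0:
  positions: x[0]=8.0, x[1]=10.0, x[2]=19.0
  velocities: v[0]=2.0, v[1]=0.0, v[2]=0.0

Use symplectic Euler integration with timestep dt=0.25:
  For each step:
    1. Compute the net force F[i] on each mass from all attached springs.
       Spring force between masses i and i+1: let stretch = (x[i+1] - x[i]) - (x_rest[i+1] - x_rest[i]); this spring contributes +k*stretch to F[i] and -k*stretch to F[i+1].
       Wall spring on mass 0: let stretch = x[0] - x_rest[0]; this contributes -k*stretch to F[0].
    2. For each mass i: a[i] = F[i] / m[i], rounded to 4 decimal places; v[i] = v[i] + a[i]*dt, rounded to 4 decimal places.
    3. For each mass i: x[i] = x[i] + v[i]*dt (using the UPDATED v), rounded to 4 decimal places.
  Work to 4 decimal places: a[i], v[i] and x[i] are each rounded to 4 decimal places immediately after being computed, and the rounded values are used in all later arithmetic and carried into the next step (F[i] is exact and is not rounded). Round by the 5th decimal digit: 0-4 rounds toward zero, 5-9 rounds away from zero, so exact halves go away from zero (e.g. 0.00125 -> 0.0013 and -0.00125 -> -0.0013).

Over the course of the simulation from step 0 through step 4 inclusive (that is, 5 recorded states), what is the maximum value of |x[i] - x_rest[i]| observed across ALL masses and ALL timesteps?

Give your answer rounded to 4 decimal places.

Answer: 2.4317

Derivation:
Step 0: x=[8.0000 10.0000 19.0000] v=[2.0000 0.0000 0.0000]
Step 1: x=[8.3125 10.4375 18.8125] v=[1.2500 1.7500 -0.7500]
Step 2: x=[8.4317 11.2656 18.4766] v=[0.4766 3.3125 -1.3438]
Step 3: x=[8.3759 12.3673 18.0650] v=[-0.2231 4.4068 -1.6466]
Step 4: x=[8.1831 13.5757 17.6723] v=[-0.7712 4.8334 -1.5710]
Max displacement = 2.4317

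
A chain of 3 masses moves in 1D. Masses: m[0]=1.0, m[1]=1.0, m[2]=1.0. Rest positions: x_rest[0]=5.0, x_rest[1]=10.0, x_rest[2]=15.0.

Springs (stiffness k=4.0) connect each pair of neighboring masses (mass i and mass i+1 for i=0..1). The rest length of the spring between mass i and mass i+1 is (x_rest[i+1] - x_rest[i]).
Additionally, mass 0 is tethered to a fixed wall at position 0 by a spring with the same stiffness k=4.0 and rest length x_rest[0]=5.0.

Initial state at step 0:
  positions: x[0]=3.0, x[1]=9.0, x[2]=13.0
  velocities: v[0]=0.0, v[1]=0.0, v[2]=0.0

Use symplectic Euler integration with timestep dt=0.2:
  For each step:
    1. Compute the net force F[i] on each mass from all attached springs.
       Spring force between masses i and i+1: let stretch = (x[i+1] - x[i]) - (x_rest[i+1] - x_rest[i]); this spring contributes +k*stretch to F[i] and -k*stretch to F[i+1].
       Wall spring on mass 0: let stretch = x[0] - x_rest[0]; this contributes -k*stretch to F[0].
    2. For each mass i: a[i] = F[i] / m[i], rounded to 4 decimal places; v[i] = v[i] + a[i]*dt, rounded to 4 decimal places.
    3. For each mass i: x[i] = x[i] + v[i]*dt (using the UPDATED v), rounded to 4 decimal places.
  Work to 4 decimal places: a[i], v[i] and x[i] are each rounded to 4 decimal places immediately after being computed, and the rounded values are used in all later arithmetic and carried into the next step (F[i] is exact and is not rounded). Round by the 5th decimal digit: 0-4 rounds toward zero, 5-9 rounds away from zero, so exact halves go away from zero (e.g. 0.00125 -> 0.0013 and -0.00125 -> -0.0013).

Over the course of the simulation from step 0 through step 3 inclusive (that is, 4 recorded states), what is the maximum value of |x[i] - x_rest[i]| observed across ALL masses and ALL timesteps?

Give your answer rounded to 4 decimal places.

Step 0: x=[3.0000 9.0000 13.0000] v=[0.0000 0.0000 0.0000]
Step 1: x=[3.4800 8.6800 13.1600] v=[2.4000 -1.6000 0.8000]
Step 2: x=[4.2352 8.2448 13.4032] v=[3.7760 -2.1760 1.2160]
Step 3: x=[4.9543 7.9934 13.6211] v=[3.5955 -1.2570 1.0893]
Max displacement = 2.0066

Answer: 2.0066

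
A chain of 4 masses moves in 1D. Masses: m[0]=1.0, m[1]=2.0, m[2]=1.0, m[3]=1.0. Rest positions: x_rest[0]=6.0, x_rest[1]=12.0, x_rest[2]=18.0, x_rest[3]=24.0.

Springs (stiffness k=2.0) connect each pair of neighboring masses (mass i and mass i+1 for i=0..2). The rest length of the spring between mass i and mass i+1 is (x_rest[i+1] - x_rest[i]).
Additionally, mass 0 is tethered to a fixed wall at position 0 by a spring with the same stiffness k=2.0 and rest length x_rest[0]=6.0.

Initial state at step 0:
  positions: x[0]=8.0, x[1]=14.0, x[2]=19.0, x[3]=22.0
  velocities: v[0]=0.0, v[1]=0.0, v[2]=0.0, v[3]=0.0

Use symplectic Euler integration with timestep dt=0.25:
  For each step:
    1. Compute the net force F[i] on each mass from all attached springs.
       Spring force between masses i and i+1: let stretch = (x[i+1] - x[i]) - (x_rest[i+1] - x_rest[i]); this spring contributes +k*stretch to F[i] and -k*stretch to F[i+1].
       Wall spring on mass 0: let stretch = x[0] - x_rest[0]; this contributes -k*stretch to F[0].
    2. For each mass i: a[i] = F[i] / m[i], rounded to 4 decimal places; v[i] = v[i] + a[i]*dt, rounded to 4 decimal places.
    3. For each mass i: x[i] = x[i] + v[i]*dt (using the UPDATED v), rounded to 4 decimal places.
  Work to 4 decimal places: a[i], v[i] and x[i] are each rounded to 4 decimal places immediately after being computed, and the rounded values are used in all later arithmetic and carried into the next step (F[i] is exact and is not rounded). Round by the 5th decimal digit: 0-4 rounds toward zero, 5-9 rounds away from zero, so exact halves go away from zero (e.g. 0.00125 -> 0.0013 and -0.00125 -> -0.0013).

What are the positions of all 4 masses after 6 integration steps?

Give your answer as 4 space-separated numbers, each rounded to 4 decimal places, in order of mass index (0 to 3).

Step 0: x=[8.0000 14.0000 19.0000 22.0000] v=[0.0000 0.0000 0.0000 0.0000]
Step 1: x=[7.7500 13.9375 18.7500 22.3750] v=[-1.0000 -0.2500 -1.0000 1.5000]
Step 2: x=[7.3047 13.7891 18.3516 23.0469] v=[-1.7813 -0.5938 -1.5938 2.6875]
Step 3: x=[6.7568 13.5205 17.9698 23.8819] v=[-2.1915 -1.0743 -1.5274 3.3399]
Step 4: x=[6.2098 13.1073 17.7708 24.7279] v=[-2.1881 -1.6529 -0.7960 3.3839]
Step 5: x=[5.7487 12.5545 17.8585 25.4543] v=[-1.8443 -2.2114 0.3508 2.9054]
Step 6: x=[5.4198 11.9078 18.2327 25.9812] v=[-1.3158 -2.5869 1.4967 2.1075]

Answer: 5.4198 11.9078 18.2327 25.9812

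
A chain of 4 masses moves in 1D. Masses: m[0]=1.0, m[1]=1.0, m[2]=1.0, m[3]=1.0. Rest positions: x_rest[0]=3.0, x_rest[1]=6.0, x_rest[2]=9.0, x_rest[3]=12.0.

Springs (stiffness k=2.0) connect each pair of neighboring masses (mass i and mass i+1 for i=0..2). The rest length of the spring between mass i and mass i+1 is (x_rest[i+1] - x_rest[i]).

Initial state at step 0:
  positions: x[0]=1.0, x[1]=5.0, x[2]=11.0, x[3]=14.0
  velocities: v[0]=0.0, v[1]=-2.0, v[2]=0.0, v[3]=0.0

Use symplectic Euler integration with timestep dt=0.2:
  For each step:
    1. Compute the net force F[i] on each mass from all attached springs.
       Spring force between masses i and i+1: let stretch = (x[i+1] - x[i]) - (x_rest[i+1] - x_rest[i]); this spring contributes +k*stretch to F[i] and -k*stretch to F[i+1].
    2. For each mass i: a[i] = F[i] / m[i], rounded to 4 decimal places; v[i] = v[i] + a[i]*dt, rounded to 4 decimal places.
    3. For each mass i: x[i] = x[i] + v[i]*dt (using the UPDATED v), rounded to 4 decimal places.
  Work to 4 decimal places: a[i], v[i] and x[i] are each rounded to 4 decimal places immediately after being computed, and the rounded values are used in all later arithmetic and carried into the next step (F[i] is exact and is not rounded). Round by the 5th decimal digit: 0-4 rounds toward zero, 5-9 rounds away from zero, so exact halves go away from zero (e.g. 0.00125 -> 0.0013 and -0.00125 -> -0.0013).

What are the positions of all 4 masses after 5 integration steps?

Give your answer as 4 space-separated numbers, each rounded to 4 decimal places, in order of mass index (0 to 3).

Step 0: x=[1.0000 5.0000 11.0000 14.0000] v=[0.0000 -2.0000 0.0000 0.0000]
Step 1: x=[1.0800 4.7600 10.7600 14.0000] v=[0.4000 -1.2000 -1.2000 0.0000]
Step 2: x=[1.2144 4.7056 10.2992 13.9808] v=[0.6720 -0.2720 -2.3040 -0.0960]
Step 3: x=[1.3881 4.8194 9.6854 13.9071] v=[0.8685 0.5690 -3.0688 -0.3686]
Step 4: x=[1.5963 5.0480 9.0201 13.7356] v=[1.0410 1.1429 -3.3265 -0.8573]
Step 5: x=[1.8406 5.3182 8.4143 13.4269] v=[1.2217 1.3511 -3.0291 -1.5435]

Answer: 1.8406 5.3182 8.4143 13.4269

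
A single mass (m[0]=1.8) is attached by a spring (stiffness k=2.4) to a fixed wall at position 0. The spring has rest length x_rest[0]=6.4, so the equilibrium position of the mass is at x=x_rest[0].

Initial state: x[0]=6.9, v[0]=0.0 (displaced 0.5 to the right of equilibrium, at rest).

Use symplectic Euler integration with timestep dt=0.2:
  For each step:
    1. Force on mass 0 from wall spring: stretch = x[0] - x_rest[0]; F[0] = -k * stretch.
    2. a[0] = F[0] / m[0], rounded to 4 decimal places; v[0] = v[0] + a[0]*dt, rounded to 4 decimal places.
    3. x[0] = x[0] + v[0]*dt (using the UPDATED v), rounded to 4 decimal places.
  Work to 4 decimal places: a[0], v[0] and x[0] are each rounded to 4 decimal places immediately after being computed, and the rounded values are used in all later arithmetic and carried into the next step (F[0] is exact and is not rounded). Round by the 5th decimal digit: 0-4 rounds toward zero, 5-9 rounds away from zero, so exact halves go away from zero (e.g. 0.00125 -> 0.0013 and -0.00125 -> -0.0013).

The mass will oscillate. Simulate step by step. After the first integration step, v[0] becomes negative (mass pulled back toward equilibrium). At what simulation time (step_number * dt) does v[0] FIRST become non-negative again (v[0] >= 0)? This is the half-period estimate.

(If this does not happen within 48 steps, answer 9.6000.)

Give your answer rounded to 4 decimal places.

Answer: 2.8000

Derivation:
Step 0: x=[6.9000] v=[0.0000]
Step 1: x=[6.8733] v=[-0.1333]
Step 2: x=[6.8214] v=[-0.2595]
Step 3: x=[6.7470] v=[-0.3719]
Step 4: x=[6.6541] v=[-0.4644]
Step 5: x=[6.5477] v=[-0.5322]
Step 6: x=[6.4334] v=[-0.5716]
Step 7: x=[6.3173] v=[-0.5805]
Step 8: x=[6.2056] v=[-0.5584]
Step 9: x=[6.1043] v=[-0.5066]
Step 10: x=[6.0188] v=[-0.4277]
Step 11: x=[5.9536] v=[-0.3260]
Step 12: x=[5.9122] v=[-0.2070]
Step 13: x=[5.8968] v=[-0.0769]
Step 14: x=[5.9083] v=[0.0573]
First v>=0 after going negative at step 14, time=2.8000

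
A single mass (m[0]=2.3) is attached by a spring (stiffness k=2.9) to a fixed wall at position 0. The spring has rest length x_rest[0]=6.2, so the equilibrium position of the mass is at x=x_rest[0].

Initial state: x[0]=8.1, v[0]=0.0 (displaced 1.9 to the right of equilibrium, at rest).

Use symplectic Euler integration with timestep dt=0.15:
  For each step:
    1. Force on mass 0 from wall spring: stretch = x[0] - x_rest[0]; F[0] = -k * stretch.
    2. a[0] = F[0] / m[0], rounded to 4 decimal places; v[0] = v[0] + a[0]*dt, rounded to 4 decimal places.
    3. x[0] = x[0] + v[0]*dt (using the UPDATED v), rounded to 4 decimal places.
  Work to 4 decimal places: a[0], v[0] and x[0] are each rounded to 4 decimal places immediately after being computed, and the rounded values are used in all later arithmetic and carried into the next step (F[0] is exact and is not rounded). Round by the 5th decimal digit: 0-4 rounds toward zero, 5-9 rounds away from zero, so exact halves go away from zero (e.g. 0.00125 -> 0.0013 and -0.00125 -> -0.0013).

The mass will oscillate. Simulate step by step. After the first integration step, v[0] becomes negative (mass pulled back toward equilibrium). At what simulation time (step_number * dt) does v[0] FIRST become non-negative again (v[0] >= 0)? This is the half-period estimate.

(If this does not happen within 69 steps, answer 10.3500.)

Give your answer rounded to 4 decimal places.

Answer: 2.8500

Derivation:
Step 0: x=[8.1000] v=[0.0000]
Step 1: x=[8.0461] v=[-0.3594]
Step 2: x=[7.9398] v=[-0.7086]
Step 3: x=[7.7841] v=[-1.0377]
Step 4: x=[7.5835] v=[-1.3373]
Step 5: x=[7.3437] v=[-1.5990]
Step 6: x=[7.0714] v=[-1.8153]
Step 7: x=[6.7744] v=[-1.9801]
Step 8: x=[6.4611] v=[-2.0887]
Step 9: x=[6.1404] v=[-2.1381]
Step 10: x=[5.8214] v=[-2.1268]
Step 11: x=[5.5131] v=[-2.0552]
Step 12: x=[5.2243] v=[-1.9253]
Step 13: x=[4.9632] v=[-1.7408]
Step 14: x=[4.7372] v=[-1.5069]
Step 15: x=[4.5527] v=[-1.2302]
Step 16: x=[4.4149] v=[-0.9187]
Step 17: x=[4.3277] v=[-0.5811]
Step 18: x=[4.2937] v=[-0.2270]
Step 19: x=[4.3137] v=[0.1335]
First v>=0 after going negative at step 19, time=2.8500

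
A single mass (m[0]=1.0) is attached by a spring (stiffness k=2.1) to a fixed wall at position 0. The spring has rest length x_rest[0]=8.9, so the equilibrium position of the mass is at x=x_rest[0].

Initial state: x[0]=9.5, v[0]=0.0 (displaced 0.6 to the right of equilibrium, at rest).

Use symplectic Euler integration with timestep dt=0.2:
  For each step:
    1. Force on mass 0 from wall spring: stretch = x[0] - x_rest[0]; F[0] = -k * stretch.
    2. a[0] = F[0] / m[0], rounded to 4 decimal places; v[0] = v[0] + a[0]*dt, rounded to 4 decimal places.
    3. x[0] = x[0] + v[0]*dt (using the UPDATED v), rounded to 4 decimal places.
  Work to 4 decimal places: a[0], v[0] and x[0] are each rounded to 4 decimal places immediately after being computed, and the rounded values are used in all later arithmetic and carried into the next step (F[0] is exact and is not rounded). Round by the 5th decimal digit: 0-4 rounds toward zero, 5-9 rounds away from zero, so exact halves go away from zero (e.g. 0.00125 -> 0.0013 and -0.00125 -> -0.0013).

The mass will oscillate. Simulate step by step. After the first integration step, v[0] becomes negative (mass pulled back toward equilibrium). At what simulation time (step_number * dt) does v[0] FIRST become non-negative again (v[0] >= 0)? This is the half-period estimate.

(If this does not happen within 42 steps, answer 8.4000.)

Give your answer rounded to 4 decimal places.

Step 0: x=[9.5000] v=[0.0000]
Step 1: x=[9.4496] v=[-0.2520]
Step 2: x=[9.3530] v=[-0.4828]
Step 3: x=[9.2184] v=[-0.6731]
Step 4: x=[9.0570] v=[-0.8068]
Step 5: x=[8.8825] v=[-0.8727]
Step 6: x=[8.7094] v=[-0.8653]
Step 7: x=[8.5524] v=[-0.7852]
Step 8: x=[8.4246] v=[-0.6392]
Step 9: x=[8.3367] v=[-0.4395]
Step 10: x=[8.2961] v=[-0.2029]
Step 11: x=[8.3062] v=[0.0507]
First v>=0 after going negative at step 11, time=2.2000

Answer: 2.2000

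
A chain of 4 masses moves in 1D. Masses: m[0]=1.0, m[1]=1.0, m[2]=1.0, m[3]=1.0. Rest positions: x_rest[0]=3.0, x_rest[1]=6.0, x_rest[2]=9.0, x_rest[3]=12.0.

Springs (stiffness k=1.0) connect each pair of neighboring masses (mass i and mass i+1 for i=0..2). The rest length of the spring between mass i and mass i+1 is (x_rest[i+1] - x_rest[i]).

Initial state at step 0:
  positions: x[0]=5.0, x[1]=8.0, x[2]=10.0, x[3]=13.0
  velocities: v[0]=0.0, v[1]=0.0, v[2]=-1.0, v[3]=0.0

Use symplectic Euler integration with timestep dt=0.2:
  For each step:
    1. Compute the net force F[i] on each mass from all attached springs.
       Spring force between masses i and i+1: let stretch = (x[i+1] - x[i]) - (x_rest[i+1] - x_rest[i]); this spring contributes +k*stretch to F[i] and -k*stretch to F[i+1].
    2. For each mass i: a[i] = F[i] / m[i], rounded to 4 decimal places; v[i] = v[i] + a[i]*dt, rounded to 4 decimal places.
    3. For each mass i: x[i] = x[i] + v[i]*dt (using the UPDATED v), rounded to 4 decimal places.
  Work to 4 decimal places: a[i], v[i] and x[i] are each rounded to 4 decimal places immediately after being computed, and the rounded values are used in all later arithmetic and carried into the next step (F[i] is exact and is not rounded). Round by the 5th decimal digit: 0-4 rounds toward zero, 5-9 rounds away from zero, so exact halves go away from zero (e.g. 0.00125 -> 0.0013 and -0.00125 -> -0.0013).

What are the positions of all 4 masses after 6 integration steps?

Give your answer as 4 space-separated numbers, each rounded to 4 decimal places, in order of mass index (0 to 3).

Answer: 4.8922 7.2311 9.8149 12.8618

Derivation:
Step 0: x=[5.0000 8.0000 10.0000 13.0000] v=[0.0000 0.0000 -1.0000 0.0000]
Step 1: x=[5.0000 7.9600 9.8400 13.0000] v=[0.0000 -0.2000 -0.8000 0.0000]
Step 2: x=[4.9984 7.8768 9.7312 12.9936] v=[-0.0080 -0.4160 -0.5440 -0.0320]
Step 3: x=[4.9919 7.7526 9.6787 12.9767] v=[-0.0323 -0.6208 -0.2624 -0.0845]
Step 4: x=[4.9759 7.5951 9.6811 12.9479] v=[-0.0802 -0.7877 0.0120 -0.1441]
Step 5: x=[4.9446 7.4162 9.7307 12.9084] v=[-0.1564 -0.8943 0.2482 -0.1975]
Step 6: x=[4.8922 7.2311 9.8149 12.8618] v=[-0.2621 -0.9257 0.4208 -0.2330]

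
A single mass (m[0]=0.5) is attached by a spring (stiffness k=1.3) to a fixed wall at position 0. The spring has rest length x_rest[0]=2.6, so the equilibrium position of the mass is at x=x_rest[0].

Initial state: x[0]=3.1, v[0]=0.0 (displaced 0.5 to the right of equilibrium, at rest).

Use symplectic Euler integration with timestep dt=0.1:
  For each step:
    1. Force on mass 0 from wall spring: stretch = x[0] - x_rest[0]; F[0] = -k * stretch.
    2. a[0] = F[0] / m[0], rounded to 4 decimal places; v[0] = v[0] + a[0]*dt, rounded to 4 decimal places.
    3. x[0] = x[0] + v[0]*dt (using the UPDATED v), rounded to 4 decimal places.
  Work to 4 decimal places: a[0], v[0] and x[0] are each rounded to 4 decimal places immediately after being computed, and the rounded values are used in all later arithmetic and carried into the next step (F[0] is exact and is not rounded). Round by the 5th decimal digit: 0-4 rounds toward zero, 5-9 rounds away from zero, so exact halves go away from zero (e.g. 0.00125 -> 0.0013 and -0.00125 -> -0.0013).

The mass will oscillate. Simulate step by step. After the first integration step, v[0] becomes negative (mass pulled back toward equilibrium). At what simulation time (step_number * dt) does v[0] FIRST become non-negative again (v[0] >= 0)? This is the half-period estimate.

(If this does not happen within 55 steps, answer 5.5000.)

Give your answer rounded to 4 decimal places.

Answer: 2.0000

Derivation:
Step 0: x=[3.1000] v=[0.0000]
Step 1: x=[3.0870] v=[-0.1300]
Step 2: x=[3.0613] v=[-0.2566]
Step 3: x=[3.0237] v=[-0.3765]
Step 4: x=[2.9750] v=[-0.4867]
Step 5: x=[2.9166] v=[-0.5842]
Step 6: x=[2.8500] v=[-0.6665]
Step 7: x=[2.7769] v=[-0.7315]
Step 8: x=[2.6992] v=[-0.7775]
Step 9: x=[2.6189] v=[-0.8033]
Step 10: x=[2.5381] v=[-0.8082]
Step 11: x=[2.4589] v=[-0.7921]
Step 12: x=[2.3834] v=[-0.7554]
Step 13: x=[2.3135] v=[-0.6991]
Step 14: x=[2.2510] v=[-0.6246]
Step 15: x=[2.1976] v=[-0.5339]
Step 16: x=[2.1547] v=[-0.4293]
Step 17: x=[2.1234] v=[-0.3135]
Step 18: x=[2.1044] v=[-0.1896]
Step 19: x=[2.0983] v=[-0.0607]
Step 20: x=[2.1053] v=[0.0697]
First v>=0 after going negative at step 20, time=2.0000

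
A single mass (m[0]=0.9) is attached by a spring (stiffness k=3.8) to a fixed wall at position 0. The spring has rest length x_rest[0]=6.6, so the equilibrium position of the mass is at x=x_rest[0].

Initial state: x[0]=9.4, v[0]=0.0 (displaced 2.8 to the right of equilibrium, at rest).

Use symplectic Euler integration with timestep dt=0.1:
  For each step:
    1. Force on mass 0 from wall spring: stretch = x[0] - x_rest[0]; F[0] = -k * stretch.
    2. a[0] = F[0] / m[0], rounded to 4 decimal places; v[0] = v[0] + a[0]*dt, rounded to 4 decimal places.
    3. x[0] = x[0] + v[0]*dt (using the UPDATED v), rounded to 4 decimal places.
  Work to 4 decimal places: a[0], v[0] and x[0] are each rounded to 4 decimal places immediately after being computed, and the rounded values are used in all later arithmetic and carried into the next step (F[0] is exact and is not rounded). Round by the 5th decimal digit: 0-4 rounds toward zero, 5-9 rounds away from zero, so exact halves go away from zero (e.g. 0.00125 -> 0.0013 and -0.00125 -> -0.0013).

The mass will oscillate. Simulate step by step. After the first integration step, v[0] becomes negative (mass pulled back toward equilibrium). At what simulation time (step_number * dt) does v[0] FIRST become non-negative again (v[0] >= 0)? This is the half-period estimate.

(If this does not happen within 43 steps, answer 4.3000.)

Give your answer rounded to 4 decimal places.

Step 0: x=[9.4000] v=[0.0000]
Step 1: x=[9.2818] v=[-1.1822]
Step 2: x=[9.0504] v=[-2.3145]
Step 3: x=[8.7155] v=[-3.3491]
Step 4: x=[8.2913] v=[-4.2423]
Step 5: x=[7.7957] v=[-4.9564]
Step 6: x=[7.2496] v=[-5.4613]
Step 7: x=[6.6760] v=[-5.7356]
Step 8: x=[6.0992] v=[-5.7677]
Step 9: x=[5.5436] v=[-5.5563]
Step 10: x=[5.0326] v=[-5.1103]
Step 11: x=[4.5878] v=[-4.4485]
Step 12: x=[4.2279] v=[-3.5989]
Step 13: x=[3.9682] v=[-2.5974]
Step 14: x=[3.8196] v=[-1.4862]
Step 15: x=[3.7884] v=[-0.3123]
Step 16: x=[3.8759] v=[0.8748]
First v>=0 after going negative at step 16, time=1.6000

Answer: 1.6000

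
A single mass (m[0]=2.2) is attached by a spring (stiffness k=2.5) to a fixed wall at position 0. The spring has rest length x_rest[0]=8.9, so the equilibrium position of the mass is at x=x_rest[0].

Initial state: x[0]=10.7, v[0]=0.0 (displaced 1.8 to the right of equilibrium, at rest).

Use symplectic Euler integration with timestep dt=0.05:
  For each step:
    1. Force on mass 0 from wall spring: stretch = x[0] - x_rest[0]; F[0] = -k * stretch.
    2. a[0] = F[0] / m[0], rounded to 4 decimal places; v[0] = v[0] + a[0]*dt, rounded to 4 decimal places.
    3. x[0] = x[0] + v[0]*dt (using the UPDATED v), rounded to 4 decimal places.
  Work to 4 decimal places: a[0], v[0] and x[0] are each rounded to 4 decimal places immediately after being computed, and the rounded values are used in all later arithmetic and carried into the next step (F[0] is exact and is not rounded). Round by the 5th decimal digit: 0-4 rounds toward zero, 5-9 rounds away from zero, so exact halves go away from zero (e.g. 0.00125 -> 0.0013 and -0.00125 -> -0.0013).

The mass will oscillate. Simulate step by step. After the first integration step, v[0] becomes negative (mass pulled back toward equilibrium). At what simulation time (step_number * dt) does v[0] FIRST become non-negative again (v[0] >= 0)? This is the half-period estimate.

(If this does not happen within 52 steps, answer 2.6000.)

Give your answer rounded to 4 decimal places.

Answer: 2.6000

Derivation:
Step 0: x=[10.7000] v=[0.0000]
Step 1: x=[10.6949] v=[-0.1023]
Step 2: x=[10.6847] v=[-0.2043]
Step 3: x=[10.6694] v=[-0.3057]
Step 4: x=[10.6491] v=[-0.4062]
Step 5: x=[10.6238] v=[-0.5056]
Step 6: x=[10.5936] v=[-0.6035]
Step 7: x=[10.5586] v=[-0.6997]
Step 8: x=[10.5189] v=[-0.7939]
Step 9: x=[10.4746] v=[-0.8859]
Step 10: x=[10.4258] v=[-0.9754]
Step 11: x=[10.3727] v=[-1.0621]
Step 12: x=[10.3154] v=[-1.1458]
Step 13: x=[10.2541] v=[-1.2262]
Step 14: x=[10.1889] v=[-1.3031]
Step 15: x=[10.1201] v=[-1.3763]
Step 16: x=[10.0478] v=[-1.4456]
Step 17: x=[9.9723] v=[-1.5108]
Step 18: x=[9.8937] v=[-1.5717]
Step 19: x=[9.8123] v=[-1.6282]
Step 20: x=[9.7283] v=[-1.6800]
Step 21: x=[9.6419] v=[-1.7271]
Step 22: x=[9.5534] v=[-1.7693]
Step 23: x=[9.4631] v=[-1.8064]
Step 24: x=[9.3712] v=[-1.8384]
Step 25: x=[9.2779] v=[-1.8652]
Step 26: x=[9.1836] v=[-1.8867]
Step 27: x=[9.0885] v=[-1.9028]
Step 28: x=[8.9928] v=[-1.9135]
Step 29: x=[8.8969] v=[-1.9188]
Step 30: x=[8.8010] v=[-1.9186]
Step 31: x=[8.7054] v=[-1.9130]
Step 32: x=[8.6103] v=[-1.9019]
Step 33: x=[8.5160] v=[-1.8854]
Step 34: x=[8.4228] v=[-1.8636]
Step 35: x=[8.3310] v=[-1.8365]
Step 36: x=[8.2408] v=[-1.8042]
Step 37: x=[8.1525] v=[-1.7667]
Step 38: x=[8.0663] v=[-1.7242]
Step 39: x=[7.9825] v=[-1.6768]
Step 40: x=[7.9013] v=[-1.6247]
Step 41: x=[7.8229] v=[-1.5680]
Step 42: x=[7.7476] v=[-1.5068]
Step 43: x=[7.6755] v=[-1.4413]
Step 44: x=[7.6069] v=[-1.3717]
Step 45: x=[7.5420] v=[-1.2982]
Step 46: x=[7.4810] v=[-1.2210]
Step 47: x=[7.4240] v=[-1.1404]
Step 48: x=[7.3712] v=[-1.0565]
Step 49: x=[7.3227] v=[-0.9696]
Step 50: x=[7.2787] v=[-0.8800]
Step 51: x=[7.2393] v=[-0.7879]
Step 52: x=[7.2046] v=[-0.6935]
v[0] did not become non-negative within 52 steps; using fallback time=2.6000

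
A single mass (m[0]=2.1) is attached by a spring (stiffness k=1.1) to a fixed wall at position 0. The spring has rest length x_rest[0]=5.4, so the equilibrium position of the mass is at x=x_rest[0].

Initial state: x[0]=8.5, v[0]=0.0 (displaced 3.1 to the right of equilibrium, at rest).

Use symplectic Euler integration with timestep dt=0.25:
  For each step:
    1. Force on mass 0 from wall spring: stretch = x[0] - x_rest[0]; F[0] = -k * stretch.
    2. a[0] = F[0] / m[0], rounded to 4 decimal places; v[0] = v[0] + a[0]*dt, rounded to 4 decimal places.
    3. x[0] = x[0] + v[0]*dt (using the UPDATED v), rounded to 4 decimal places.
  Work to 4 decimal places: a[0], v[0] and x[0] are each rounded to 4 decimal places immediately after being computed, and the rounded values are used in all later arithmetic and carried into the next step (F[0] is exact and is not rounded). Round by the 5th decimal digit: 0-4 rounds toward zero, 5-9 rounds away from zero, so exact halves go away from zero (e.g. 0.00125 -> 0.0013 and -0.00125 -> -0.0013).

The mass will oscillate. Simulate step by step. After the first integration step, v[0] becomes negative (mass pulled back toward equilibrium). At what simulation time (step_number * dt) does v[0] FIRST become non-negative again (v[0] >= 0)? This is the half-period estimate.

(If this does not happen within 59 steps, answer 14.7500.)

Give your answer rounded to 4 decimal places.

Step 0: x=[8.5000] v=[0.0000]
Step 1: x=[8.3985] v=[-0.4060]
Step 2: x=[8.1988] v=[-0.7987]
Step 3: x=[7.9075] v=[-1.1652]
Step 4: x=[7.5341] v=[-1.4936]
Step 5: x=[7.0908] v=[-1.7731]
Step 6: x=[6.5922] v=[-1.9945]
Step 7: x=[6.0546] v=[-2.1506]
Step 8: x=[5.4955] v=[-2.2363]
Step 9: x=[4.9333] v=[-2.2488]
Step 10: x=[4.3864] v=[-2.1877]
Step 11: x=[3.8727] v=[-2.0550]
Step 12: x=[3.4090] v=[-1.8550]
Step 13: x=[3.0104] v=[-1.5943]
Step 14: x=[2.6901] v=[-1.2814]
Step 15: x=[2.4585] v=[-0.9265]
Step 16: x=[2.3232] v=[-0.5413]
Step 17: x=[2.2886] v=[-0.1384]
Step 18: x=[2.3559] v=[0.2691]
First v>=0 after going negative at step 18, time=4.5000

Answer: 4.5000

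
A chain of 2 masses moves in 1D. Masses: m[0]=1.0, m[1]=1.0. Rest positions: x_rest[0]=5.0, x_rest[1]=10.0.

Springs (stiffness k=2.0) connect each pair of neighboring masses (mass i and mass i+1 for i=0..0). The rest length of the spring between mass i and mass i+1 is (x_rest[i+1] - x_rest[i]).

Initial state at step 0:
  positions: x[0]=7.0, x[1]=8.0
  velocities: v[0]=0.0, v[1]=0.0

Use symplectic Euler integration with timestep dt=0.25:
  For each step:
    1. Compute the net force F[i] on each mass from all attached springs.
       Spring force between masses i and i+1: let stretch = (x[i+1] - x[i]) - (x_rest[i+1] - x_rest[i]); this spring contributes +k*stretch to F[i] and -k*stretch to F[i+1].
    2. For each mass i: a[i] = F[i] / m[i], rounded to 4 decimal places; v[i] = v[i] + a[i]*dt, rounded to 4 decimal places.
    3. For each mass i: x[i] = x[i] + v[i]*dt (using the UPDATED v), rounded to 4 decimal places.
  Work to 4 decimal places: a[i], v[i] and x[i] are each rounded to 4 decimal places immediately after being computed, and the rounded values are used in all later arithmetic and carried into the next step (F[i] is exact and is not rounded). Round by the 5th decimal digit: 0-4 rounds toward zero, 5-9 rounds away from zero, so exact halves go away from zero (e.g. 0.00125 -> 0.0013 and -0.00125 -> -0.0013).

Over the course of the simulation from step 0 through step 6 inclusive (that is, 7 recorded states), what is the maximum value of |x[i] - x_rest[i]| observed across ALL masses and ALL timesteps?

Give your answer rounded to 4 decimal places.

Answer: 2.0445

Derivation:
Step 0: x=[7.0000 8.0000] v=[0.0000 0.0000]
Step 1: x=[6.5000 8.5000] v=[-2.0000 2.0000]
Step 2: x=[5.6250 9.3750] v=[-3.5000 3.5000]
Step 3: x=[4.5938 10.4063] v=[-4.1250 4.1250]
Step 4: x=[3.6641 11.3360] v=[-3.7188 3.7188]
Step 5: x=[3.0684 11.9317] v=[-2.3829 2.3829]
Step 6: x=[2.9556 12.0445] v=[-0.4513 0.4513]
Max displacement = 2.0445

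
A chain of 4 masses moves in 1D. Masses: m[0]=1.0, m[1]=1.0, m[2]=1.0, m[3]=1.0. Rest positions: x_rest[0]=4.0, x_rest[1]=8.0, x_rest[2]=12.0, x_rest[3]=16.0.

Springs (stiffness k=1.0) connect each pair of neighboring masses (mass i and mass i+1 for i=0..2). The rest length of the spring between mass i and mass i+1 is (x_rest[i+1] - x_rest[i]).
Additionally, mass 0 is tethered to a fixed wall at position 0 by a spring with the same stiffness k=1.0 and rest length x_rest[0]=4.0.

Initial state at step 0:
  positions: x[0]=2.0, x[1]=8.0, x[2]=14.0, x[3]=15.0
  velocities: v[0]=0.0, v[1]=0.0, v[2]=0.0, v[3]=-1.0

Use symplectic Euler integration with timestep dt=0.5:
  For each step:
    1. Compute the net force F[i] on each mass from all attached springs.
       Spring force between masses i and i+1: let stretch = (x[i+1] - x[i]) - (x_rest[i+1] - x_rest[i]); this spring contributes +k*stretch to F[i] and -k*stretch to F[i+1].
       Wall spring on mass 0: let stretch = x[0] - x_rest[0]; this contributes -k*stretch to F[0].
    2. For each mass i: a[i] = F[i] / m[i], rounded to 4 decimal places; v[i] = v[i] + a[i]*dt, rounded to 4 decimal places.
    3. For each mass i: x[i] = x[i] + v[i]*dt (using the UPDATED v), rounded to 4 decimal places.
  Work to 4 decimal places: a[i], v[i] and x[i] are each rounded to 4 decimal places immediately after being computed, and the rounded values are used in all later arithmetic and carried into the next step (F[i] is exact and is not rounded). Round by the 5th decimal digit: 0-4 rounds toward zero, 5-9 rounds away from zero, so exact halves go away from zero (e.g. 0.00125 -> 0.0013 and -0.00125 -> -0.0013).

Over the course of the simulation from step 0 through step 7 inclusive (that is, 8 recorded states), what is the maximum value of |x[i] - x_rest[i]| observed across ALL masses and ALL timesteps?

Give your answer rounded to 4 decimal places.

Answer: 2.5398

Derivation:
Step 0: x=[2.0000 8.0000 14.0000 15.0000] v=[0.0000 0.0000 0.0000 -1.0000]
Step 1: x=[3.0000 8.0000 12.7500 15.2500] v=[2.0000 0.0000 -2.5000 0.5000]
Step 2: x=[4.5000 7.9375 10.9375 15.8750] v=[3.0000 -0.1250 -3.6250 1.2500]
Step 3: x=[5.7344 7.7656 9.6094 16.2657] v=[2.4688 -0.3438 -2.6563 0.7813]
Step 4: x=[6.0430 7.5469 9.4844 15.9923] v=[0.6172 -0.4375 -0.2501 -0.5469]
Step 5: x=[5.2168 7.4366 10.5020 15.0919] v=[-1.6524 -0.2207 2.0351 -1.8009]
Step 6: x=[3.6414 7.5377 11.9007 14.0440] v=[-3.1509 0.2021 2.7974 -2.0959]
Step 7: x=[2.1297 7.7555 12.7445 13.4602] v=[-3.0235 0.4355 1.6876 -1.1676]
Max displacement = 2.5398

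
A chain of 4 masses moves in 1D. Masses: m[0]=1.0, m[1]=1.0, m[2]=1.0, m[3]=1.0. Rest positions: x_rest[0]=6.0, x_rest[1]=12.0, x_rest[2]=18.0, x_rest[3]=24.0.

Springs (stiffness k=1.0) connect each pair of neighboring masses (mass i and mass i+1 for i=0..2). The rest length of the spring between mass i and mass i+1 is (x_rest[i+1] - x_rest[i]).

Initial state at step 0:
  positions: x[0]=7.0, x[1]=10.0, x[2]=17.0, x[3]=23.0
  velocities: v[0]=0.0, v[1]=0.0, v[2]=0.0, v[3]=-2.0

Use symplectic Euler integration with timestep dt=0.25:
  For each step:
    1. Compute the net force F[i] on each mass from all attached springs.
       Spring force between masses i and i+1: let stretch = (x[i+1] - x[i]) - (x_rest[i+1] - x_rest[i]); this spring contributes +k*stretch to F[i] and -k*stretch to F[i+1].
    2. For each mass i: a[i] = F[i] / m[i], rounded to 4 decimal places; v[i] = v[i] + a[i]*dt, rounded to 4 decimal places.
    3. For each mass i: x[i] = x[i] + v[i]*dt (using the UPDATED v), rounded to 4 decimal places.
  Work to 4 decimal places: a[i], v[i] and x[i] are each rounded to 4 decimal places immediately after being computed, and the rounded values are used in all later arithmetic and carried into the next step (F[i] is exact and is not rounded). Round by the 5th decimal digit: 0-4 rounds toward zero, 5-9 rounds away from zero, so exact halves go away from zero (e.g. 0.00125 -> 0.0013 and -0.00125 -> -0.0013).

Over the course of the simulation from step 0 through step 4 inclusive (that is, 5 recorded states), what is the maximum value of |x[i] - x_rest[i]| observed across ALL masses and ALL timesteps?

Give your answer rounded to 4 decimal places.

Step 0: x=[7.0000 10.0000 17.0000 23.0000] v=[0.0000 0.0000 0.0000 -2.0000]
Step 1: x=[6.8125 10.2500 16.9375 22.5000] v=[-0.7500 1.0000 -0.2500 -2.0000]
Step 2: x=[6.4649 10.7031 16.8047 22.0274] v=[-1.3906 1.8125 -0.5313 -1.8906]
Step 3: x=[6.0071 11.2727 16.6170 21.6033] v=[-1.8311 2.2784 -0.7510 -1.6963]
Step 4: x=[5.5034 11.8472 16.4069 21.2426] v=[-2.0147 2.2981 -0.8405 -1.4429]
Max displacement = 2.7574

Answer: 2.7574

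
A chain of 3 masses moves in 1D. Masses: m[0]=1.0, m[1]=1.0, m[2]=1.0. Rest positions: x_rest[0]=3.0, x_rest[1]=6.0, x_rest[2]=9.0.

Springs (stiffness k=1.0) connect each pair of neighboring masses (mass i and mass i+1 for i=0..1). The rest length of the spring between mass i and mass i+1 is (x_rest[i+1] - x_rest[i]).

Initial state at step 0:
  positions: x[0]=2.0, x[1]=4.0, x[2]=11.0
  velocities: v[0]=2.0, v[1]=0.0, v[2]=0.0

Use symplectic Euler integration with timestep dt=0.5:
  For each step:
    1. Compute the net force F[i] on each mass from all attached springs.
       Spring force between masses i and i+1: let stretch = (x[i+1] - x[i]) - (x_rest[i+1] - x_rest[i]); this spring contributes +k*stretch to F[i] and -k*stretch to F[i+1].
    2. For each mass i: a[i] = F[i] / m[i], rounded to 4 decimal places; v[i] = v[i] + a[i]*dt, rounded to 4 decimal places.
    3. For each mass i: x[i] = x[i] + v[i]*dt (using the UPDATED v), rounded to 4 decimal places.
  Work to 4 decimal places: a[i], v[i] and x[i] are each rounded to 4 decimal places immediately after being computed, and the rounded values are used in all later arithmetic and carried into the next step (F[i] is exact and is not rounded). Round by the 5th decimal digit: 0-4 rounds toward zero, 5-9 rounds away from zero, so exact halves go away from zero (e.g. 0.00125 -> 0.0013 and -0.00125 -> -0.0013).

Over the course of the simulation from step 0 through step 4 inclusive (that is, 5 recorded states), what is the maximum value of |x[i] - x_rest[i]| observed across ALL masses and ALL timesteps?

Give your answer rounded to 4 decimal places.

Answer: 2.3478

Derivation:
Step 0: x=[2.0000 4.0000 11.0000] v=[2.0000 0.0000 0.0000]
Step 1: x=[2.7500 5.2500 10.0000] v=[1.5000 2.5000 -2.0000]
Step 2: x=[3.3750 7.0625 8.5625] v=[1.2500 3.6250 -2.8750]
Step 3: x=[4.1719 8.3282 7.5000] v=[1.5938 2.5313 -2.1250]
Step 4: x=[5.2579 8.3478 7.3946] v=[2.1720 0.0391 -0.2109]
Max displacement = 2.3478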